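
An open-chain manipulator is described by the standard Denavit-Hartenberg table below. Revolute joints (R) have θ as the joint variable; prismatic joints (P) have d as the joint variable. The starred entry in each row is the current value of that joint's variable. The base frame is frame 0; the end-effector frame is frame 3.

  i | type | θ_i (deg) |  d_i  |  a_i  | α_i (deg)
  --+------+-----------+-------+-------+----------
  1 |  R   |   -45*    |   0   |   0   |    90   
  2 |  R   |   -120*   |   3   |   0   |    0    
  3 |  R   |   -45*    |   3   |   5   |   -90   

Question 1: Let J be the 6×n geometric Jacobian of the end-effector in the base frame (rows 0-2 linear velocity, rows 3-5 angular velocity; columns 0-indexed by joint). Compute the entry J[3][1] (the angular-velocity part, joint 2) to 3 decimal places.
-0.707

axis z_1 = (-0.7071,-0.7071,0.0000); lever o_n−o_1 = (-7.6577,-0.8276,-1.2941)
cross product → J_v[:, 1] = (0.9151,-0.9151,-4.8296)
J_ω[:, 1] = z_1
entry J[3][1] = -0.7071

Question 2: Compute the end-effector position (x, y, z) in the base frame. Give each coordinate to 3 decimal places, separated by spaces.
after link 1: o_1 = (0.0000, 0.0000, 0.0000)
after link 2: o_2 = (-2.1213, -2.1213, 0.0000)
after link 3: o_3 = (-7.6577, -0.8276, -1.2941)

-7.658 -0.828 -1.294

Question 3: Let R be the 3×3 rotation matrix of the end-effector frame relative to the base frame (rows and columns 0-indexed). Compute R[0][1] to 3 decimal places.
End-effector y-axis (col 1 of R) = (0.7071,0.7071,-0.0000)
R[0][1] = 0.7071

0.707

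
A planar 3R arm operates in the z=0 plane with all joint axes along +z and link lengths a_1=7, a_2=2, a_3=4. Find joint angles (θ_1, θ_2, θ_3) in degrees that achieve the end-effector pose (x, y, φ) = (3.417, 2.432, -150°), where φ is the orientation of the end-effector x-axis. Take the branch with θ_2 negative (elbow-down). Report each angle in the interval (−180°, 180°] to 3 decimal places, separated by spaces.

45.004 -60.018 -134.986

wrist centre = target − a_3·(cos φ, sin φ) = (6.8811, 4.4320)
cos θ_2 = (66.9922−7²−2²)/(2·7·2) = 0.4997; θ_2 = -60.0185° (elbow-down)
β = atan2(4.4320,6.8811) = 32.7849°; ψ = atan2(-1.7324,7.9994) = -12.2194°
θ_1 = β − ψ = 45.0043°
θ_3 = φ − θ_1 − θ_2 = -134.9858° (wrapped to (-180°,180°])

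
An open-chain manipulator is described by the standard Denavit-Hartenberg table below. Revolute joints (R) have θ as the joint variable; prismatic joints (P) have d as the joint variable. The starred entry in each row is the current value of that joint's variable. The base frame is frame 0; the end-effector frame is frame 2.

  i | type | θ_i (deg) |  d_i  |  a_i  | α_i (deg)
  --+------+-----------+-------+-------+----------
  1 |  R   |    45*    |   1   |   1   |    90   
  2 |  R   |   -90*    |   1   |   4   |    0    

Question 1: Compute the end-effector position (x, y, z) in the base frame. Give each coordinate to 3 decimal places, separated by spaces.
after link 1: o_1 = (0.7071, 0.7071, 1.0000)
after link 2: o_2 = (1.4142, -0.0000, -3.0000)

1.414 -0.000 -3.000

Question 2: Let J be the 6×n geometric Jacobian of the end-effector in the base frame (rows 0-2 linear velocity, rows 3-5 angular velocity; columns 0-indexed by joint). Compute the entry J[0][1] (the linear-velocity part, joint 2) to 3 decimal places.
2.828

axis z_1 = (0.7071,-0.7071,0.0000); lever o_n−o_1 = (0.7071,-0.7071,-4.0000)
cross product → J_v[:, 1] = (2.8284,2.8284,0.0000)
J_ω[:, 1] = z_1
entry J[0][1] = 2.8284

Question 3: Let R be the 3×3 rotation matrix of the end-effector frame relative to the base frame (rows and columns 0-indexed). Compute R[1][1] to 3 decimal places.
0.707

End-effector y-axis (col 1 of R) = (0.7071,0.7071,0.0000)
R[1][1] = 0.7071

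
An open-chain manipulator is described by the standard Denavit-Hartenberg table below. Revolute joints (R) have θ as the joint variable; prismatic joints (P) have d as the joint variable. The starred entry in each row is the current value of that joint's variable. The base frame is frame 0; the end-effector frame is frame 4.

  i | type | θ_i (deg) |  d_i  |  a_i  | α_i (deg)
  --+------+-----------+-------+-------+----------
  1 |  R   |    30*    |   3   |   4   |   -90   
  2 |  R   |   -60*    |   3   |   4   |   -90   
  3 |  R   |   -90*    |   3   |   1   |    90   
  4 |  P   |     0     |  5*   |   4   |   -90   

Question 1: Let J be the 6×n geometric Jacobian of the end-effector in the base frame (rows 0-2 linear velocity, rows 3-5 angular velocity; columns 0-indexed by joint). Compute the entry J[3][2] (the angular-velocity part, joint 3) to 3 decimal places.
0.750

axis z_2 = (0.7500,0.4330,-0.5000); lever o_n−o_2 = (-2.4151,4.3792,-5.8301)
cross product → J_v[:, 2] = (-0.3349,5.5801,4.3301)
J_ω[:, 2] = z_2
entry J[3][2] = 0.7500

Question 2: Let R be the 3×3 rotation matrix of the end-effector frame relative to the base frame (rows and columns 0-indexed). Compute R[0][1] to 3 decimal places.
End-effector y-axis (col 1 of R) = (0.4330,0.2500,0.8660)
R[0][1] = 0.4330

0.433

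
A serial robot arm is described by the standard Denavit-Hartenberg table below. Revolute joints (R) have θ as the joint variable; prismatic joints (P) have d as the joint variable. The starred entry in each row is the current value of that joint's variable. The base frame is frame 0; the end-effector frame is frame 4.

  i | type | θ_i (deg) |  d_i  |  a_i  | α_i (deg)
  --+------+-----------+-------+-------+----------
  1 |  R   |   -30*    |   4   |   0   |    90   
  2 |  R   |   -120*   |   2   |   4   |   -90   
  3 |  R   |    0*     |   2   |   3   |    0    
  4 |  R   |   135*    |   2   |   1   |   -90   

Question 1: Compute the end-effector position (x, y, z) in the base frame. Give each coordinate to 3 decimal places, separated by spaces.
after link 1: o_1 = (0.0000, 0.0000, 4.0000)
after link 2: o_2 = (-2.7321, -0.7321, 0.5359)
after link 3: o_3 = (-2.5311, -0.8481, -3.0622)
after link 4: o_4 = (-0.3713, -1.2785, -3.4498)

-0.371 -1.279 -3.450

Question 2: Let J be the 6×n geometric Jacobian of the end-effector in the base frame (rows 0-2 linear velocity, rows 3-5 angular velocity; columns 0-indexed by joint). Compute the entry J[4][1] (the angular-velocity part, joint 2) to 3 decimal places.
-0.866

axis z_1 = (-0.5000,-0.8660,0.0000); lever o_n−o_1 = (-0.3713,-1.2785,-7.4498)
cross product → J_v[:, 1] = (6.4517,-3.7249,0.3177)
J_ω[:, 1] = z_1
entry J[4][1] = -0.8660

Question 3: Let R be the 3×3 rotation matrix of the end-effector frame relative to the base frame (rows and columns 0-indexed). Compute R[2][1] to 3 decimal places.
End-effector y-axis (col 1 of R) = (-0.7500,0.4330,0.5000)
R[2][1] = 0.5000

0.500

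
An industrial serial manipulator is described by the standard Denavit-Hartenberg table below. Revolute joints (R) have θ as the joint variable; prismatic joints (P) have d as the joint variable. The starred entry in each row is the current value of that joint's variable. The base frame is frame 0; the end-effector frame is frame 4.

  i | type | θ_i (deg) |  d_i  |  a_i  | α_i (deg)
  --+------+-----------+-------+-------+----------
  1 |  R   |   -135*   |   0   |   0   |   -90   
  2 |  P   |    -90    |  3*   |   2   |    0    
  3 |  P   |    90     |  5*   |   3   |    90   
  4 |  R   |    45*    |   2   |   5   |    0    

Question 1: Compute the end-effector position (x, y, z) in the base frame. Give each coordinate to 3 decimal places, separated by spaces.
after link 1: o_1 = (0.0000, 0.0000, 0.0000)
after link 2: o_2 = (2.1213, -2.1213, 2.0000)
after link 3: o_3 = (3.5355, -7.7782, 2.0000)
after link 4: o_4 = (3.5355, -12.7782, 4.0000)

3.536 -12.778 4.000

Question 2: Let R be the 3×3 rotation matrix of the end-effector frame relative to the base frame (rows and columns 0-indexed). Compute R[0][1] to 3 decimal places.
End-effector y-axis (col 1 of R) = (1.0000,0.0000,-0.0000)
R[0][1] = 1.0000

1.000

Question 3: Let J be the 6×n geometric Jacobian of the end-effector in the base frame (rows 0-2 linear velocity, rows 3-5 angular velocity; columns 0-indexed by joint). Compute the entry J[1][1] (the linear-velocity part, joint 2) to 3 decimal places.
-0.707

prismatic axis z_1 = (0.7071,-0.7071,0.0000)
J_v[:, 1] = z_1; J_ω[:, 1] = (0,0,0)
entry J[1][1] = -0.7071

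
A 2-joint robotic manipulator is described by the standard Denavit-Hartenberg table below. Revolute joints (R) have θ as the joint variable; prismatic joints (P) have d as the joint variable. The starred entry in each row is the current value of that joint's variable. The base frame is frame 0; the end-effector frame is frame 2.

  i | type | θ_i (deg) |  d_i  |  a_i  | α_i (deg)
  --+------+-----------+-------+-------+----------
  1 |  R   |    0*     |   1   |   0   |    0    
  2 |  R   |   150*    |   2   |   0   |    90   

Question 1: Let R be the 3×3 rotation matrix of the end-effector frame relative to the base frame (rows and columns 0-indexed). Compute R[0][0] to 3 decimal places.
-0.866

End-effector x-axis (col 0 of R) = (-0.8660,0.5000,0.0000)
R[0][0] = -0.8660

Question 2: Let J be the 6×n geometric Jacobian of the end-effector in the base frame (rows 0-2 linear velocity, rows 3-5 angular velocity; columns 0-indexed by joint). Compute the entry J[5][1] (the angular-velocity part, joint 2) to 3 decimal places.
axis z_1 = (0.0000,0.0000,1.0000); lever o_n−o_1 = (0.0000,0.0000,2.0000)
cross product → J_v[:, 1] = (0.0000,0.0000,0.0000)
J_ω[:, 1] = z_1
entry J[5][1] = 1.0000

1.000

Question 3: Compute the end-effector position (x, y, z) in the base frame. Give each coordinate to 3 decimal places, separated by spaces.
0.000 0.000 3.000

after link 1: o_1 = (0.0000, 0.0000, 1.0000)
after link 2: o_2 = (0.0000, 0.0000, 3.0000)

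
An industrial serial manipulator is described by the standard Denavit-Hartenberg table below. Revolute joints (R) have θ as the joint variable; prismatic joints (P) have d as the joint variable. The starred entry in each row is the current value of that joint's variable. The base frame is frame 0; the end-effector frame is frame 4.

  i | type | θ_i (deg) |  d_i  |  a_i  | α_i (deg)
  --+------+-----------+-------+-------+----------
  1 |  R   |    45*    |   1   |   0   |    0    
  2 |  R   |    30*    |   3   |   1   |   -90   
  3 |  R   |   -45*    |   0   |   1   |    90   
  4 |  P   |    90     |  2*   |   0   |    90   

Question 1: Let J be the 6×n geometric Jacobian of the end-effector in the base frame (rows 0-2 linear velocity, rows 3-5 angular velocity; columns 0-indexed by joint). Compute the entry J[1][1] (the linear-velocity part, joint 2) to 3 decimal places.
0.076

axis z_1 = (0.0000,0.0000,1.0000); lever o_n−o_1 = (0.0758,0.2829,5.1213)
cross product → J_v[:, 1] = (-0.2829,0.0758,0.0000)
J_ω[:, 1] = z_1
entry J[1][1] = 0.0758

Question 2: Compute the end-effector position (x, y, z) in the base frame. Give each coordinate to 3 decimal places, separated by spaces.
after link 1: o_1 = (0.0000, 0.0000, 1.0000)
after link 2: o_2 = (0.2588, 0.9659, 4.0000)
after link 3: o_3 = (0.4418, 1.6489, 4.7071)
after link 4: o_4 = (0.0758, 0.2829, 6.1213)

0.076 0.283 6.121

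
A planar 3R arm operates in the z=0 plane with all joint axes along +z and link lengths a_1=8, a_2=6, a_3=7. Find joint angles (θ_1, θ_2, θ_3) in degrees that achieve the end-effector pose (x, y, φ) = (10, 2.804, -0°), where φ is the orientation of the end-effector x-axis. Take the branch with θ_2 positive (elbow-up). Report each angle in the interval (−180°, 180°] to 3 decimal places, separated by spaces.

wrist centre = target − a_3·(cos φ, sin φ) = (3.0000, 2.8040)
cos θ_2 = (16.8624−8²−6²)/(2·8·6) = -0.8660; θ_2 = 149.9990° (elbow-up)
β = atan2(2.8040,3.0000) = 43.0659°; ψ = atan2(3.0001,2.8039) = 46.9360°
θ_1 = β − ψ = -3.8702°
θ_3 = φ − θ_1 − θ_2 = -146.1288° (wrapped to (-180°,180°])

-3.870 149.999 -146.129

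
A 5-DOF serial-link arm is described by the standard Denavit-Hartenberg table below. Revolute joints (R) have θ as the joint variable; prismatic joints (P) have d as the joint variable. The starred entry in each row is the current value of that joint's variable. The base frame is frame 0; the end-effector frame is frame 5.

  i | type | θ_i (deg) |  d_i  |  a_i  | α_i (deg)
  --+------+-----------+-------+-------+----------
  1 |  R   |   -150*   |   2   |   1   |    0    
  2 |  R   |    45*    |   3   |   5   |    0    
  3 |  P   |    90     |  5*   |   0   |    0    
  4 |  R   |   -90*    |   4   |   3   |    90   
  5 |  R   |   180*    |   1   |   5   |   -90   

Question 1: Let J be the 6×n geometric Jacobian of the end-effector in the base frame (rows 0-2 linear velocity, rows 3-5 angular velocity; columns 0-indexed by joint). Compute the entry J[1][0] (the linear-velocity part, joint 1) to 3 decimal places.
axis z_0 = ẑ; lever o_n−o_0 = (-2.6084,-3.1390,14.0000)
cross product → J_v[:, 0] = (3.1390,-2.6084,0.0000)
J_ω[:, 0] = z_0
entry J[1][0] = -2.6084

-2.608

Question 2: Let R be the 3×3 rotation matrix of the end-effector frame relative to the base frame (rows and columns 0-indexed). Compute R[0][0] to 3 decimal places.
End-effector x-axis (col 0 of R) = (0.2588,0.9659,0.0000)
R[0][0] = 0.2588

0.259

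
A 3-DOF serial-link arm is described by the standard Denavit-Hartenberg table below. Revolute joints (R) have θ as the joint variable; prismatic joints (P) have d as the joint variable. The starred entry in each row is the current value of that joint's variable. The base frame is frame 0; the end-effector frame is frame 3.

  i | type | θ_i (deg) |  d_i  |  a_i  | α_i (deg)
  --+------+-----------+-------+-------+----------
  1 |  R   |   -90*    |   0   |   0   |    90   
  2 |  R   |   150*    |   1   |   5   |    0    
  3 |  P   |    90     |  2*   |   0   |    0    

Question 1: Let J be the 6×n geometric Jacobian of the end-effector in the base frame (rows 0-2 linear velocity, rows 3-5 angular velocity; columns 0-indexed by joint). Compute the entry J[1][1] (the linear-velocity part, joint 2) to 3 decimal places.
2.500

axis z_1 = (-1.0000,-0.0000,0.0000); lever o_n−o_1 = (-3.0000,4.3301,2.5000)
cross product → J_v[:, 1] = (-0.0000,2.5000,-4.3301)
J_ω[:, 1] = z_1
entry J[1][1] = 2.5000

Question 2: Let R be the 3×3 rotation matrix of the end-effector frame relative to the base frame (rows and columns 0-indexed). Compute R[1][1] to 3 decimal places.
End-effector y-axis (col 1 of R) = (0.0000,-0.8660,-0.5000)
R[1][1] = -0.8660

-0.866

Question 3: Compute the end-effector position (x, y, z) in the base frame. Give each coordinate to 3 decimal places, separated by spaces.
after link 1: o_1 = (0.0000, 0.0000, 0.0000)
after link 2: o_2 = (-1.0000, 4.3301, 2.5000)
after link 3: o_3 = (-3.0000, 4.3301, 2.5000)

-3.000 4.330 2.500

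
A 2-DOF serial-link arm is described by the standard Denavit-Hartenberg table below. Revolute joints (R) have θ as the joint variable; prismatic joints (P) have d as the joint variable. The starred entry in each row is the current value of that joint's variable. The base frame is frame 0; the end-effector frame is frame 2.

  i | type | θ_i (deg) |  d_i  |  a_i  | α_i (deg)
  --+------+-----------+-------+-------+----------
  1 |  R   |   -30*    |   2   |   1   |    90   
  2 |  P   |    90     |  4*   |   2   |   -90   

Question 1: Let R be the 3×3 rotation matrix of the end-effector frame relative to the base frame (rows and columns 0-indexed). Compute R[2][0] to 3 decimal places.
End-effector x-axis (col 0 of R) = (0.0000,0.0000,1.0000)
R[2][0] = 1.0000

1.000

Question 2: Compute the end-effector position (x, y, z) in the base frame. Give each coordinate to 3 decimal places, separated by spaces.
-1.134 -3.964 4.000

after link 1: o_1 = (0.8660, -0.5000, 2.0000)
after link 2: o_2 = (-1.1340, -3.9641, 4.0000)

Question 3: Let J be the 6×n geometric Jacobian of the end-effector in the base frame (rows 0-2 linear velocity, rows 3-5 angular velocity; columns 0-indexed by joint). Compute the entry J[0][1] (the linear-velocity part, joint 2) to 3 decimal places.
-0.500

prismatic axis z_1 = (-0.5000,-0.8660,0.0000)
J_v[:, 1] = z_1; J_ω[:, 1] = (0,0,0)
entry J[0][1] = -0.5000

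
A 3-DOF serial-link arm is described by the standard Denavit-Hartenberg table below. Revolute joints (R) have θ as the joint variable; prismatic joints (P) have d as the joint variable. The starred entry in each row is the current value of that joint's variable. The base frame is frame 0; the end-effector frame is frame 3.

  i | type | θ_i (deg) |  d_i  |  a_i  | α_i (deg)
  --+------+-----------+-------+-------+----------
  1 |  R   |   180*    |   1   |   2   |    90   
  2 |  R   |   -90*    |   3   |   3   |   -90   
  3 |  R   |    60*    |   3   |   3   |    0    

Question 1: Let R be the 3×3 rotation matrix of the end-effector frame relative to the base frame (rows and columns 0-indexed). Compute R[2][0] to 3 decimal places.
End-effector x-axis (col 0 of R) = (-0.0000,-0.8660,-0.5000)
R[2][0] = -0.5000

-0.500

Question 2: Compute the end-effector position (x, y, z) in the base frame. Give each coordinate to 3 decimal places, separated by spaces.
-5.000 0.402 -3.500

after link 1: o_1 = (-2.0000, 0.0000, 1.0000)
after link 2: o_2 = (-2.0000, 3.0000, -2.0000)
after link 3: o_3 = (-5.0000, 0.4019, -3.5000)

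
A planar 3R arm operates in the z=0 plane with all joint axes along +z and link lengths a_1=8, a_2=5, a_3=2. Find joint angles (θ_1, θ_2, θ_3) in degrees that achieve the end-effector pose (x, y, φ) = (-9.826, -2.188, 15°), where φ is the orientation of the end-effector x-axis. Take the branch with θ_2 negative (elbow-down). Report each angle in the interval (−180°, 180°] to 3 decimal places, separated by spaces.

-150.001 -45.001 -149.998

wrist centre = target − a_3·(cos φ, sin φ) = (-11.7579, -2.7056)
cos θ_2 = (145.5676−8²−5²)/(2·8·5) = 0.7071; θ_2 = -45.0010° (elbow-down)
β = atan2(-2.7056,-11.7579) = -167.0411°; ψ = atan2(-3.5356,11.5355) = -17.0402°
θ_1 = β − ψ = -150.0009°
θ_3 = φ − θ_1 − θ_2 = -149.9981° (wrapped to (-180°,180°])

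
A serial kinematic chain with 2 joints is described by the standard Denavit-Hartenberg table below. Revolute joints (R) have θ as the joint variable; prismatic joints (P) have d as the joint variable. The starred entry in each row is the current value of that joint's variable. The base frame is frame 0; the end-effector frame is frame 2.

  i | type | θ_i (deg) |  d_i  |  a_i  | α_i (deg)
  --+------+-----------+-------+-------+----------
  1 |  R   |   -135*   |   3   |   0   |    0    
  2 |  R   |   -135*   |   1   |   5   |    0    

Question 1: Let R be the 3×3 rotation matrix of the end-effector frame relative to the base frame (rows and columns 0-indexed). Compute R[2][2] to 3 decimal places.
End-effector z-axis (col 2 of R) = (0.0000,0.0000,1.0000)
R[2][2] = 1.0000

1.000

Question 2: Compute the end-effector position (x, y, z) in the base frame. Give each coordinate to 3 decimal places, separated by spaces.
-0.000 5.000 4.000

after link 1: o_1 = (0.0000, 0.0000, 3.0000)
after link 2: o_2 = (-0.0000, 5.0000, 4.0000)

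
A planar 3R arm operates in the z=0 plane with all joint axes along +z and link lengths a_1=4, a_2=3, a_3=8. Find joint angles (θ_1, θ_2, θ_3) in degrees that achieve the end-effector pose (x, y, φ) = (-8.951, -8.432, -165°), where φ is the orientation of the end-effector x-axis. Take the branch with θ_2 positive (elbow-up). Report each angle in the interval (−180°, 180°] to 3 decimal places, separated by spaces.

-120.009 45.018 -90.009

wrist centre = target − a_3·(cos φ, sin φ) = (-1.2236, -6.3614)
cos θ_2 = (41.9652−4²−3²)/(2·4·3) = 0.7069; θ_2 = 45.0181° (elbow-up)
β = atan2(-6.3614,-1.2236) = -100.8876°; ψ = atan2(2.1220,6.1206) = 19.1211°
θ_1 = β − ψ = -120.0087°
θ_3 = φ − θ_1 − θ_2 = -90.0094° (wrapped to (-180°,180°])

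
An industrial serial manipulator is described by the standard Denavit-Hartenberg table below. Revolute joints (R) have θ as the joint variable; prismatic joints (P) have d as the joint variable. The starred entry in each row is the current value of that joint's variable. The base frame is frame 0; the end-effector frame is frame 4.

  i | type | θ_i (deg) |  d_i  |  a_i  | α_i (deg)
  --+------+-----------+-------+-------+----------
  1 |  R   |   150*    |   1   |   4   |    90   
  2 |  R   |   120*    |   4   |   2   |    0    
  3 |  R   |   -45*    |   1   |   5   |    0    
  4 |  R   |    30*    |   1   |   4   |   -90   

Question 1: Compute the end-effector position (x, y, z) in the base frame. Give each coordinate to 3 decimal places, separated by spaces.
after link 1: o_1 = (-3.4641, 2.0000, 1.0000)
after link 2: o_2 = (-0.5981, 4.9641, 2.7321)
after link 3: o_3 = (-1.2188, 6.4772, 7.5617)
after link 4: o_4 = (0.1778, 6.8256, 11.4254)

0.178 6.826 11.425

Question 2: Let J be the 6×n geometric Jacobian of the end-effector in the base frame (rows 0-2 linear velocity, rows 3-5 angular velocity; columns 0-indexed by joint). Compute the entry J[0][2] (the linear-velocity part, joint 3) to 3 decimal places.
axis z_2 = (0.5000,0.8660,0.0000); lever o_n−o_2 = (0.7759,1.8615,8.6933)
cross product → J_v[:, 2] = (7.5286,-4.3467,0.2588)
J_ω[:, 2] = z_2
entry J[0][2] = 7.5286

7.529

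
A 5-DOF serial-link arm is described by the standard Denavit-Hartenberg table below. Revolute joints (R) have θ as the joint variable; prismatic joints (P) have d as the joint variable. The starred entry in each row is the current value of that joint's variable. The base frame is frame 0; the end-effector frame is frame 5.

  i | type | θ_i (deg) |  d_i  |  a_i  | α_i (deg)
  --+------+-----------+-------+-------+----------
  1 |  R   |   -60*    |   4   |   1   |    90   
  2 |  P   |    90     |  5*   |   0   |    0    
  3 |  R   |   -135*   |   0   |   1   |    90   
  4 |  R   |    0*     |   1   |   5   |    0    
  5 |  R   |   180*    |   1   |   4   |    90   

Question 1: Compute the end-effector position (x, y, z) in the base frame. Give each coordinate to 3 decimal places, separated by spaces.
-3.830 -3.366 1.172

after link 1: o_1 = (0.5000, -0.8660, 4.0000)
after link 2: o_2 = (-3.8301, -3.3660, 4.0000)
after link 3: o_3 = (-3.4766, -3.9784, 3.2929)
after link 4: o_4 = (-2.0624, -6.4279, -0.9497)
after link 5: o_5 = (-3.8301, -3.3660, 1.1716)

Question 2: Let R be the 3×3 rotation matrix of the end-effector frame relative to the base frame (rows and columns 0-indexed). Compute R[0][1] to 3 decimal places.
-0.354

End-effector y-axis (col 1 of R) = (-0.3536,0.6124,-0.7071)
R[0][1] = -0.3536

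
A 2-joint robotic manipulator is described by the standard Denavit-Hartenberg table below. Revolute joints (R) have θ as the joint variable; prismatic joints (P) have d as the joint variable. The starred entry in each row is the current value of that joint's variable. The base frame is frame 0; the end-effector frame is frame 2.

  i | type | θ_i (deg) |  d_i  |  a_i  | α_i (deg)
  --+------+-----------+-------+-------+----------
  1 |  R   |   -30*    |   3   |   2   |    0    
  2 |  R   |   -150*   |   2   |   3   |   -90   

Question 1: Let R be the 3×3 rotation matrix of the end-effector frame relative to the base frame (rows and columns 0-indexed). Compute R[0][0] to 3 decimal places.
End-effector x-axis (col 0 of R) = (-1.0000,0.0000,0.0000)
R[0][0] = -1.0000

-1.000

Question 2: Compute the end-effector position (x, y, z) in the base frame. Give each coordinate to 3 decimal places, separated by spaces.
after link 1: o_1 = (1.7321, -1.0000, 3.0000)
after link 2: o_2 = (-1.2679, -1.0000, 5.0000)

-1.268 -1.000 5.000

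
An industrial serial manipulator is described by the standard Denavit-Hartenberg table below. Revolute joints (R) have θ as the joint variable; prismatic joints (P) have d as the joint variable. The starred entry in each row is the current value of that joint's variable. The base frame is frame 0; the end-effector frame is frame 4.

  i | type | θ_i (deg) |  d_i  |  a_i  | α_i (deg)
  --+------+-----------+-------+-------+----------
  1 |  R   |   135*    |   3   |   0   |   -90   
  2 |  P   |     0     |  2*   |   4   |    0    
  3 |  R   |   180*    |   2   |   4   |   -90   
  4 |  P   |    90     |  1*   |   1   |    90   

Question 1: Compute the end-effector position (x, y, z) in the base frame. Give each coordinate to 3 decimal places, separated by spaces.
after link 1: o_1 = (0.0000, 0.0000, 3.0000)
after link 2: o_2 = (-4.2426, 1.4142, 3.0000)
after link 3: o_3 = (-2.8284, -2.8284, 3.0000)
after link 4: o_4 = (-2.1213, -2.1213, 4.0000)

-2.121 -2.121 4.000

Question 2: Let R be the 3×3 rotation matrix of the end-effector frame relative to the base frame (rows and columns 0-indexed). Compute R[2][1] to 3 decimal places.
1.000

End-effector y-axis (col 1 of R) = (0.0000,-0.0000,1.0000)
R[2][1] = 1.0000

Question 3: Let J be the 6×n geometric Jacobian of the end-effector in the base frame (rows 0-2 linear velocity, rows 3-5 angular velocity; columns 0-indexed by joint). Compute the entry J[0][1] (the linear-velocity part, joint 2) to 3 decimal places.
prismatic axis z_1 = (-0.7071,-0.7071,0.0000)
J_v[:, 1] = z_1; J_ω[:, 1] = (0,0,0)
entry J[0][1] = -0.7071

-0.707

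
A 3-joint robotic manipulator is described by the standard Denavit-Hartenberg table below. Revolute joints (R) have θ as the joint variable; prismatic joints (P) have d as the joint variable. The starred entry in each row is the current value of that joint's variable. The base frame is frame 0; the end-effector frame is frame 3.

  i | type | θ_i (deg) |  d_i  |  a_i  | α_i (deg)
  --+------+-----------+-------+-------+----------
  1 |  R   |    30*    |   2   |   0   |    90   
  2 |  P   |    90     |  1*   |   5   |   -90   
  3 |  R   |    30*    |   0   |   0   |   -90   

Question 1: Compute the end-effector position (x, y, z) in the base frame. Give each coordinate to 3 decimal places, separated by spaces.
after link 1: o_1 = (0.0000, 0.0000, 2.0000)
after link 2: o_2 = (0.5000, -0.8660, 7.0000)
after link 3: o_3 = (0.5000, -0.8660, 7.0000)

0.500 -0.866 7.000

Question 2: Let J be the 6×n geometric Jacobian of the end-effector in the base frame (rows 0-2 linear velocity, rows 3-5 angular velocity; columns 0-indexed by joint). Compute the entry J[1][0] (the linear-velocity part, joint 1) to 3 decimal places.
0.500

axis z_0 = ẑ; lever o_n−o_0 = (0.5000,-0.8660,7.0000)
cross product → J_v[:, 0] = (0.8660,0.5000,-0.0000)
J_ω[:, 0] = z_0
entry J[1][0] = 0.5000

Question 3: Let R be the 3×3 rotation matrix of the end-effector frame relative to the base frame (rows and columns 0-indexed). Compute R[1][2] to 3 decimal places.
End-effector z-axis (col 2 of R) = (-0.4330,0.7500,-0.5000)
R[1][2] = 0.7500

0.750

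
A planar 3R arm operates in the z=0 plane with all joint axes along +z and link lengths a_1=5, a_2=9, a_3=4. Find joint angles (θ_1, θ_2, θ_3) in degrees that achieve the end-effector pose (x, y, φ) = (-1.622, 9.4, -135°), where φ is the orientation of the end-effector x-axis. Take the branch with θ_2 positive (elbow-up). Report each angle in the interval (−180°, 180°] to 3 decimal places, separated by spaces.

44.993 60.007 119.999

wrist centre = target − a_3·(cos φ, sin φ) = (1.2064, 12.2284)
cos θ_2 = (150.9899−5²−9²)/(2·5·9) = 0.4999; θ_2 = 60.0074° (elbow-up)
β = atan2(12.2284,1.2064) = 84.3656°; ψ = atan2(7.7948,9.4990) = 39.3721°
θ_1 = β − ψ = 44.9935°
θ_3 = φ − θ_1 − θ_2 = 119.9991° (wrapped to (-180°,180°])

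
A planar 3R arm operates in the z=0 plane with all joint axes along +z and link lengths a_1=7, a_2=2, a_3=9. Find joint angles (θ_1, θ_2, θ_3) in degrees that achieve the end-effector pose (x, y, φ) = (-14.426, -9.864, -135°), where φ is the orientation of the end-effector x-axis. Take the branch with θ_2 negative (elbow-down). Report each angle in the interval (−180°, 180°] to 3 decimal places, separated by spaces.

-149.998 -30.008 45.006

wrist centre = target − a_3·(cos φ, sin φ) = (-8.0620, -3.5000)
cos θ_2 = (77.2467−7²−2²)/(2·7·2) = 0.8660; θ_2 = -30.0080° (elbow-down)
β = atan2(-3.5000,-8.0620) = -156.5325°; ψ = atan2(-1.0002,8.7319) = -6.5348°
θ_1 = β − ψ = -149.9977°
θ_3 = φ − θ_1 − θ_2 = 45.0058° (wrapped to (-180°,180°])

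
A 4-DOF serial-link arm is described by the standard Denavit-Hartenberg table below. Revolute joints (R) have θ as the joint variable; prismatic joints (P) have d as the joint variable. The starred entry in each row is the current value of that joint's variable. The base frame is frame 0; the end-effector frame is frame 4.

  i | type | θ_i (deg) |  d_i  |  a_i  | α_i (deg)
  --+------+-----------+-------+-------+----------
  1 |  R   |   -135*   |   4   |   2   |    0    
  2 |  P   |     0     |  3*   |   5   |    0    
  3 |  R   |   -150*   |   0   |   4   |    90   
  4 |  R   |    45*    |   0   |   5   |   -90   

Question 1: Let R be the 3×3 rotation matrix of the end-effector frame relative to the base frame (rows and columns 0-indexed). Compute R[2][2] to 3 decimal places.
End-effector z-axis (col 2 of R) = (-0.1830,-0.6830,0.7071)
R[2][2] = 0.7071

0.707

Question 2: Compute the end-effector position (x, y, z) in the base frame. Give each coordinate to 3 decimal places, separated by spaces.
-2.999 2.329 10.536

after link 1: o_1 = (-1.4142, -1.4142, 4.0000)
after link 2: o_2 = (-4.9497, -4.9497, 7.0000)
after link 3: o_3 = (-3.9145, -1.0860, 7.0000)
after link 4: o_4 = (-2.9994, 2.3290, 10.5355)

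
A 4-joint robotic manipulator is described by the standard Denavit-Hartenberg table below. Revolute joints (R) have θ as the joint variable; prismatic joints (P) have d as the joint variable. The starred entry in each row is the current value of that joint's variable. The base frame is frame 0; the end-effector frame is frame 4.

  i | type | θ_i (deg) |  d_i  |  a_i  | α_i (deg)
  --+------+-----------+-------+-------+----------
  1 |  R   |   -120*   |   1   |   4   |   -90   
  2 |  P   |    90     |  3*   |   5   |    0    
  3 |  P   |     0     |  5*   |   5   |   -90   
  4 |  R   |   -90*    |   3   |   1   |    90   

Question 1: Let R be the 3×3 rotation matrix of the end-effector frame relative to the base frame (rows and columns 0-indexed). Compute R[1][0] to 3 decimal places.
-0.500

End-effector x-axis (col 0 of R) = (0.8660,-0.5000,0.0000)
R[1][0] = -0.5000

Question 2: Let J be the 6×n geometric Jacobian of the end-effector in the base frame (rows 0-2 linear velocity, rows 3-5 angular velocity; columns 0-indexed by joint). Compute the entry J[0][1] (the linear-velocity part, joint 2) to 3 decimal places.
0.866

prismatic axis z_1 = (0.8660,-0.5000,0.0000)
J_v[:, 1] = z_1; J_ω[:, 1] = (0,0,0)
entry J[0][1] = 0.8660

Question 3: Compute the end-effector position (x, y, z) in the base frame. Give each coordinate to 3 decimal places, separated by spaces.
after link 1: o_1 = (-2.0000, -3.4641, 1.0000)
after link 2: o_2 = (0.5981, -4.9641, -4.0000)
after link 3: o_3 = (4.9282, -7.4641, -9.0000)
after link 4: o_4 = (7.2942, -5.3660, -9.0000)

7.294 -5.366 -9.000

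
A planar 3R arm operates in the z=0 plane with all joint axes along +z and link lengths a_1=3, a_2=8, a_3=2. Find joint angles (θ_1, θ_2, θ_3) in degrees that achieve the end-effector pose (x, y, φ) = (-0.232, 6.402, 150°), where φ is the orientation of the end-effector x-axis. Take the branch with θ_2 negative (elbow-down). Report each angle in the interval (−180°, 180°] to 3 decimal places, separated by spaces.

-151.041 -149.998 91.039

wrist centre = target − a_3·(cos φ, sin φ) = (1.5001, 5.4020)
cos θ_2 = (31.4318−3²−8²)/(2·3·8) = -0.8660; θ_2 = -149.9977° (elbow-down)
β = atan2(5.4020,1.5001) = 74.4809°; ψ = atan2(-4.0003,-3.9280) = -134.4779°
θ_1 = β − ψ = 208.9588°
θ_3 = φ − θ_1 − θ_2 = 91.0389° (wrapped to (-180°,180°])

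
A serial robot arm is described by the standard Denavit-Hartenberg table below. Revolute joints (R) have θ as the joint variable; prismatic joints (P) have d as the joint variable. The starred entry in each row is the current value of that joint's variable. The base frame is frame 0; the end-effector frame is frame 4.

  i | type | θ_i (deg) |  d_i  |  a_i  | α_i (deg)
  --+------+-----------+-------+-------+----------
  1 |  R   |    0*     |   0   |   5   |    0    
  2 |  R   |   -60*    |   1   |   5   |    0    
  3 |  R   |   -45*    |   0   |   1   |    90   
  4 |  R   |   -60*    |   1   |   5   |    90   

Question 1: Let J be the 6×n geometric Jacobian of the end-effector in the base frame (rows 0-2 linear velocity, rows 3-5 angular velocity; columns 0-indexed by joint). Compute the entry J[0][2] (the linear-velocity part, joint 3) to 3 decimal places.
3.122

axis z_2 = (0.0000,0.0000,1.0000); lever o_n−o_2 = (-1.8718,-3.1219,-4.3301)
cross product → J_v[:, 2] = (3.1219,-1.8718,0.0000)
J_ω[:, 2] = z_2
entry J[0][2] = 3.1219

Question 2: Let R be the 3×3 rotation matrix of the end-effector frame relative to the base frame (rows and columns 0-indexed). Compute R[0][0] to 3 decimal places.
-0.129

End-effector x-axis (col 0 of R) = (-0.1294,-0.4830,-0.8660)
R[0][0] = -0.1294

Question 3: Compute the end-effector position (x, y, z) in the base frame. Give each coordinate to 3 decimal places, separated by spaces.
5.628 -7.452 -3.330

after link 1: o_1 = (5.0000, 0.0000, 0.0000)
after link 2: o_2 = (7.5000, -4.3301, 1.0000)
after link 3: o_3 = (7.2412, -5.2961, 1.0000)
after link 4: o_4 = (5.6282, -7.4520, -3.3301)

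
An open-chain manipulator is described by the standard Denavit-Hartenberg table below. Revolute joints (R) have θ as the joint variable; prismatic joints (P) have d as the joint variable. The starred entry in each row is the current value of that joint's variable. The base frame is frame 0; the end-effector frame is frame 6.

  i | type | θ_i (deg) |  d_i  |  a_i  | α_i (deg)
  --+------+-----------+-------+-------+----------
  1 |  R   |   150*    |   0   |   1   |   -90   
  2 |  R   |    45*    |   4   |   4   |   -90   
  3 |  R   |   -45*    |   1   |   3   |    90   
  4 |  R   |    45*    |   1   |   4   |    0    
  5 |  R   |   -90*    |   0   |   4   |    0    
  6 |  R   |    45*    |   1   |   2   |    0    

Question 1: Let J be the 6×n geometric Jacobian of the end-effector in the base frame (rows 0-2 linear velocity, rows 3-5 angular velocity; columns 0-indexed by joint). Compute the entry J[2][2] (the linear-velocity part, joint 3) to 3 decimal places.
axis z_2 = (0.6124,-0.3536,-0.7071); lever o_n−o_2 = (-7.6110,-5.9400,-5.0355)
cross product → J_v[:, 2] = (-2.4199,8.4654,-6.3284)
J_ω[:, 2] = z_2
entry J[2][2] = -6.3284

-6.328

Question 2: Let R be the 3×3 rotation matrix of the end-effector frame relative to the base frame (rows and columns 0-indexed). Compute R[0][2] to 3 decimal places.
0.079

End-effector z-axis (col 2 of R) = (0.0795,-0.8624,0.5000)
R[0][2] = 0.0795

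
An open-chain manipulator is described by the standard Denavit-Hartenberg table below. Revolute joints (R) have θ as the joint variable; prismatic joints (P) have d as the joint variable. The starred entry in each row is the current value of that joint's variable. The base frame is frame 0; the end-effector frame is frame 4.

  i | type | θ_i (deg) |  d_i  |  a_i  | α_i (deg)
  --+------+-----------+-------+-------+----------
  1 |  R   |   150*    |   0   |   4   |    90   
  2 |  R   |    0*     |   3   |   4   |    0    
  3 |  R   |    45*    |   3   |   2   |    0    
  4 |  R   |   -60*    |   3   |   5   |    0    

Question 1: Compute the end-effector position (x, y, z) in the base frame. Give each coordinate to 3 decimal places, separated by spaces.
-7.836 14.916 0.120

after link 1: o_1 = (-3.4641, 2.0000, 0.0000)
after link 2: o_2 = (-5.4282, 6.5981, 0.0000)
after link 3: o_3 = (-5.1529, 9.9033, 1.4142)
after link 4: o_4 = (-7.8355, 14.9161, 0.1201)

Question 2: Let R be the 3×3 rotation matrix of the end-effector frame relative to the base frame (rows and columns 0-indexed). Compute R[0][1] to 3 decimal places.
-0.224

End-effector y-axis (col 1 of R) = (-0.2241,0.1294,0.9659)
R[0][1] = -0.2241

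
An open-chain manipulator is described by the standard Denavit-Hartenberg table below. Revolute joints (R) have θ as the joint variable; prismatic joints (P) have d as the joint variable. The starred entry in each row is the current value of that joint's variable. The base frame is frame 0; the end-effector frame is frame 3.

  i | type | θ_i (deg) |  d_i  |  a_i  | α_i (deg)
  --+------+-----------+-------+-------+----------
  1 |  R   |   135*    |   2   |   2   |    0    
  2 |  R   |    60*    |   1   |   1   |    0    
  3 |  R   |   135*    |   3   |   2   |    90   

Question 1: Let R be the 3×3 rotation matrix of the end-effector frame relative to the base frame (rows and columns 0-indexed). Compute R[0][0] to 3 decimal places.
End-effector x-axis (col 0 of R) = (0.8660,-0.5000,0.0000)
R[0][0] = 0.8660

0.866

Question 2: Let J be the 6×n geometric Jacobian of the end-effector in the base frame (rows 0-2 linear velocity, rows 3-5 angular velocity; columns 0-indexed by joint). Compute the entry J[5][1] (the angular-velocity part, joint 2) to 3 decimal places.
1.000

axis z_1 = (0.0000,0.0000,1.0000); lever o_n−o_1 = (0.7661,-1.2588,4.0000)
cross product → J_v[:, 1] = (1.2588,0.7661,-0.0000)
J_ω[:, 1] = z_1
entry J[5][1] = 1.0000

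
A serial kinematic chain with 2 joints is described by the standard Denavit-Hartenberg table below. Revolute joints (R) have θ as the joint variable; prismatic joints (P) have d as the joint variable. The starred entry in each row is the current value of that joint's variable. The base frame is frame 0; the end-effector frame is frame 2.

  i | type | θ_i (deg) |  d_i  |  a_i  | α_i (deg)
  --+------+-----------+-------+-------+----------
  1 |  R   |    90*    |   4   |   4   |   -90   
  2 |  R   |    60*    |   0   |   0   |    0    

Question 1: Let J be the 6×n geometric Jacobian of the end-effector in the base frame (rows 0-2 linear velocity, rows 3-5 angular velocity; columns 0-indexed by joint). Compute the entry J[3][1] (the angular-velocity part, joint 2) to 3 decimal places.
-1.000

axis z_1 = (-1.0000,0.0000,0.0000); lever o_n−o_1 = (0.0000,0.0000,0.0000)
cross product → J_v[:, 1] = (0.0000,0.0000,-0.0000)
J_ω[:, 1] = z_1
entry J[3][1] = -1.0000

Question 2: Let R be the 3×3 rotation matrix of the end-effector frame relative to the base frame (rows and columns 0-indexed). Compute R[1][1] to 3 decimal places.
-0.866

End-effector y-axis (col 1 of R) = (-0.0000,-0.8660,-0.5000)
R[1][1] = -0.8660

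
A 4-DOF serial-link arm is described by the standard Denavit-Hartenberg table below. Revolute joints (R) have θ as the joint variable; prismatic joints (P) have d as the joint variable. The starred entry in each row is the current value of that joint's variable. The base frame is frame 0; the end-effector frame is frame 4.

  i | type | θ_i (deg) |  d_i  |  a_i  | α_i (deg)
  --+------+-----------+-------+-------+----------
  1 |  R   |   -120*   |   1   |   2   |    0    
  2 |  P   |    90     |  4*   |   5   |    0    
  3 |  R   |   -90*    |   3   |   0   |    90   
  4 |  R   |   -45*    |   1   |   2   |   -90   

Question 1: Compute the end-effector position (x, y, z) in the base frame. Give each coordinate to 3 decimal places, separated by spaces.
after link 1: o_1 = (-1.0000, -1.7321, 1.0000)
after link 2: o_2 = (3.3301, -4.2321, 5.0000)
after link 3: o_3 = (3.3301, -4.2321, 8.0000)
after link 4: o_4 = (1.7570, -4.9568, 6.5858)

1.757 -4.957 6.586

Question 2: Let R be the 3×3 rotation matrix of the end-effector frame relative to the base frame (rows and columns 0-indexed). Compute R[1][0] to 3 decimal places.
End-effector x-axis (col 0 of R) = (-0.3536,-0.6124,-0.7071)
R[1][0] = -0.6124

-0.612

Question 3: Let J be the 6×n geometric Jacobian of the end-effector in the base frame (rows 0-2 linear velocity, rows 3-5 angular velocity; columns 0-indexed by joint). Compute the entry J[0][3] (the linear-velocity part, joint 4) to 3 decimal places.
-0.707

axis z_3 = (-0.8660,0.5000,0.0000); lever o_n−o_3 = (-1.5731,-0.7247,-1.4142)
cross product → J_v[:, 3] = (-0.7071,-1.2247,1.4142)
J_ω[:, 3] = z_3
entry J[0][3] = -0.7071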